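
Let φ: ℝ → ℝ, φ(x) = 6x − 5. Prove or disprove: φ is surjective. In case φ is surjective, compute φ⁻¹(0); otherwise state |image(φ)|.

By definition, φ is surjective if every y in the codomain equals φ(x) for some x in the domain.
For any y ∈ ℝ, x = (y + 5)/6 satisfies φ(x) = y.
Therefore φ is surjective.
Since φ is surjective, we compute φ⁻¹(0) = (0 + 5)/6 = 5/6.

5/6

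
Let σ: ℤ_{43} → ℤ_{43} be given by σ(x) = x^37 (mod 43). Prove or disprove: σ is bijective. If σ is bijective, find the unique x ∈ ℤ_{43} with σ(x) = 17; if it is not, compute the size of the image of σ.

Since 43 is prime, the nonzero elements of ℤ_{43} form a cyclic group of order 42.
As gcd(37, 42) = 1, raising to the 37th power is a bijection on this group: if a^37 ≡ b^37 then (ab^{−1})^37 = 1, and the only element of order dividing gcd(37, 42) = 1 is 1, so a = b.
With σ(0) = 0 this makes σ injective on all of ℤ_{43}, hence bijective (finite equal-size domain and codomain). In particular σ is bijective.
Since σ is bijective, we find the preimage of 17. The inverse of x ↦ x^37 on (ℤ_{43})^× is x ↦ x^25, because 37·25 = 925 = 22·42 + 1 ≡ 1 (mod 42) and x^{42} = 1 for x ≠ 0 (Fermat). So σ⁻¹(17) = 17^25 mod 43.
Repeated squaring mod 43: 17^1 ≡ 17, 17^2 ≡ 17² = 289 ≡ 31, 17^4 ≡ 31² = 961 ≡ 15, 17^8 ≡ 15² = 225 ≡ 10, 17^16 ≡ 10² = 100 ≡ 14. Since 25 = 16 + 8 + 1, 17^25 ≡ 14·10·17: 14·10 = 140 ≡ 11, then 11·17 = 187 ≡ 15. So 17^25 ≡ 15 (mod 43).
Hence σ⁻¹(17) = 15.

15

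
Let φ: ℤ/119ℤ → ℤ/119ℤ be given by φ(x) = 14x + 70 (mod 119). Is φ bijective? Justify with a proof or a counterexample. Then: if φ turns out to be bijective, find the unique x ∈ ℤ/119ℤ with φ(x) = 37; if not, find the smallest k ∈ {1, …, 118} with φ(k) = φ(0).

17

We have gcd(14, 119) = 7 > 1. Taking u = 0 and v = 17: φ(0) = 70 and φ(17) = 14·17 + 70 = 308 ≡ 70 (mod 119).
So φ(0) = φ(17) while 0 ≠ 17, hence φ is not injective, hence not bijective.
Since φ is not bijective, we find the least positive k with φ(k) = φ(0): this means 14k ≡ 0 (mod 119), i.e. 119 ∣ 14k. Since gcd(14, 119) = 7, dividing through by 7 this holds exactly when 17 ∣ 2k, and as gcd(2, 17) = 1, exactly when 17 ∣ k.
The smallest positive such k is 17.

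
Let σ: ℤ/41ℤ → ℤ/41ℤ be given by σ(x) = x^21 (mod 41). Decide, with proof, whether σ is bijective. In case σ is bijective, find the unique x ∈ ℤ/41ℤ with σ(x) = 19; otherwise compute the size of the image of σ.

22

Since 41 is prime, the nonzero elements of ℤ/41ℤ form a cyclic group of order 40.
As gcd(21, 40) = 1, raising to the 21st power is a bijection on this group: if x_1^21 ≡ x_2^21 then (x_1x_2^{−1})^21 = 1, and the only element of order dividing gcd(21, 40) = 1 is 1, so x_1 = x_2.
With σ(0) = 0 this makes σ injective on all of ℤ/41ℤ, hence bijective (finite equal-size domain and codomain). In particular σ is bijective.
Since σ is bijective, we find the preimage of 19. The inverse of x ↦ x^21 on (ℤ/41ℤ)^× is x ↦ x^21, because 21·21 = 441 = 11·40 + 1 ≡ 1 (mod 40) and x^{40} = 1 for x ≠ 0 (Fermat). So σ⁻¹(19) = 19^21 mod 41.
Repeated squaring mod 41: 19^1 ≡ 19, 19^2 ≡ 19² = 361 ≡ 33, 19^4 ≡ 33² = 1089 ≡ 23, 19^8 ≡ 23² = 529 ≡ 37, 19^16 ≡ 37² = 1369 ≡ 16. Since 21 = 16 + 4 + 1, 19^21 ≡ 16·23·19: 16·23 = 368 ≡ 40, then 40·19 = 760 ≡ 22. So 19^21 ≡ 22 (mod 41).
Hence σ⁻¹(19) = 22.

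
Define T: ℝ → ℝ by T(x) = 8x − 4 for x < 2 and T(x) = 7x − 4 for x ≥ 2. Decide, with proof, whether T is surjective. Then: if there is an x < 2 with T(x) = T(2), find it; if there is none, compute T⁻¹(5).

Both pieces are strictly increasing (slopes 8 and 7), so each is injective on its own interval.
The left piece maps (−∞, 2) onto (−∞, 12); the right piece maps [2, ∞) onto [10, ∞).
The union (−∞, 12) ∪ [10, ∞) covers ℝ, so T is surjective.
For the follow-up: the images overlap, so an x < 2 with T(x) = T(2) exists. T(2) = 10; solving 8x − 4 = 10 for x < 2 gives x = (10 + 4)/8 = 7/4.

7/4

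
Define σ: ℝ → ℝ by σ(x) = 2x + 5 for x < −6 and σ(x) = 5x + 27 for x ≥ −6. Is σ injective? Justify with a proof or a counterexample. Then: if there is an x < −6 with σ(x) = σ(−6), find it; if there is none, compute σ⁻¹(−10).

Both pieces are strictly increasing (slopes 2 and 5), so each is injective on its own interval.
The left piece maps (−∞, −6) onto (−∞, −7); the right piece maps [−6, ∞) onto [−3, ∞).
These images are disjoint, so no value is attained by both pieces. Therefore σ is injective.
Because the two images are disjoint, no x < −6 has σ(x) = σ(−6), so we compute σ⁻¹(−10): −10 lies in (−∞, −7), so solve 2x + 5 = −10: x = (−10 − 5)/2 = −15/2.

-15/2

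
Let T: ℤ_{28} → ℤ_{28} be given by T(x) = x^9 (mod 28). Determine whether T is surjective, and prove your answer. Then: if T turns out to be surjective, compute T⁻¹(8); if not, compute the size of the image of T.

9

T(2): Repeated squaring mod 28: 2^1 ≡ 2, 2^2 ≡ 2² = 4, 2^4 ≡ 4² = 16, 2^8 ≡ 16² = 256 ≡ 4. Since 9 = 8 + 1, 2^9 ≡ 4·2: 4·2 = 8. So 2^9 ≡ 8 (mod 28).
T(4): Repeated squaring mod 28: 4^1 ≡ 4, 4^2 ≡ 4² = 16, 4^4 ≡ 16² = 256 ≡ 4, 4^8 ≡ 4² = 16. Since 9 = 8 + 1, 4^9 ≡ 16·4: 16·4 = 64 ≡ 8. So 4^9 ≡ 8 (mod 28).
So T(2) = T(4) = 8 while 2 ≠ 4, so T is not injective.
A non-injective map from the 28-element set ℤ_{28} to itself takes at most 27 distinct values, so it cannot be surjective. So T is not surjective.
Since T is not surjective, we determine |image(T)|. Computing x^9 mod 28 for each x (by repeated squaring, reducing mod 28 at every step), the values T(0), T(1), …, T(27) are: 0, 1, 8, 27, 8, 13, 20, 7, 8, 1, 20, 15, 20, 13, 0, 15, 8, 13, 8, 27, 20, 21, 8, 15, 20, 1, 20, 27.
The distinct values are {0, 1, 7, 8, 13, 15, 20, 21, 27}; there are 9 of them.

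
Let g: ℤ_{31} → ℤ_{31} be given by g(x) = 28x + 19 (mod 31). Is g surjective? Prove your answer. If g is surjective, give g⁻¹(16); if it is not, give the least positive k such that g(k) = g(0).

Since gcd(28, 31) = 1, 28 is invertible modulo 31. Euclid's algorithm: 31 = 1·28 + 3, 28 = 9·3 + 1; back-substituting gives 1 = 10·28 − 9·31, so 28⁻¹ ≡ 10 (mod 31).
For any y ∈ ℤ_{31}, x = 10(y − 19) mod 31 satisfies g(x) = 28·10(y − 19) + 19 ≡ y (since 28·10 ≡ 1 mod 31). So every y has a preimage.
Thus g is surjective.
Since g is surjective, we find g⁻¹(16): we need 28x ≡ 16 − 19 ≡ 28 (mod 31). Using 28⁻¹ = 10: x ≡ 10·28 = 280 = 9·31 + 1, so x = 1.
Check: g(1) = 28·1 + 19 = 47 = 1·31 + 16 ≡ 16 (mod 31).

1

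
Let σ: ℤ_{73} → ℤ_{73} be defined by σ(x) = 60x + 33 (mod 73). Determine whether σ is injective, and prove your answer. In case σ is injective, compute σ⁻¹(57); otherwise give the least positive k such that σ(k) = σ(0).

15

If σ(x_1) = σ(x_2), then 60x_1 ≡ 60x_2 (mod 73). Because gcd(60, 73) = 1, we may cancel 60 to get x_1 ≡ x_2 (mod 73).
So σ is injective.
We now compute 60⁻¹ mod 73 explicitly. Euclid's algorithm: 73 = 1·60 + 13, 60 = 4·13 + 8, 13 = 1·8 + 5, 8 = 1·5 + 3, 5 = 1·3 + 2, 3 = 1·2 + 1; back-substituting gives 1 = 28·60 − 23·73, so 60⁻¹ ≡ 28 (mod 73).
Since σ is injective, we compute σ⁻¹(57): solve 60x + 33 ≡ 57 (mod 73), i.e. 60x ≡ 24 (mod 73).
Multiplying by 60⁻¹ = 28 gives x ≡ 28·24 = 672 = 9·73 + 15 ≡ 15 (mod 73).
Check: σ(15) = 60·15 + 33 = 933 = 12·73 + 57 ≡ 57 (mod 73).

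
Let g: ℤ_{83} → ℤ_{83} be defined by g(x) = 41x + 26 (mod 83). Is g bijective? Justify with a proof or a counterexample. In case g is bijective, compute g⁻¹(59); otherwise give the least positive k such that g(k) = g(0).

17

Suppose g(a) = g(b) in ℤ_{83}. Then 41a + 26 ≡ 41b + 26 (mod 83), so 41(a − b) ≡ 0 (mod 83).
Since gcd(41, 83) = 1, 41 is invertible modulo 83, thus a − b ≡ 0 (mod 83), i.e. a = b.
We now compute 41⁻¹ mod 83 explicitly. Euclid's algorithm: 83 = 2·41 + 1; back-substituting gives 1 = 81·41 − 40·83, so 41⁻¹ ≡ 81 (mod 83).
For any y ∈ ℤ_{83}, x = 81(y − 26) mod 83 satisfies g(x) = 41·81(y − 26) + 26 ≡ y (since 41·81 ≡ 1 mod 83). So every y has a preimage.
Thus g is bijective.
Since g is bijective, we find g⁻¹(59): we need 41x ≡ 59 − 26 ≡ 33 (mod 83). Using 41⁻¹ = 81: x ≡ 81·33 = 2673 = 32·83 + 17, so x = 17.
Check: g(17) = 41·17 + 26 = 723 = 8·83 + 59 ≡ 59 (mod 83).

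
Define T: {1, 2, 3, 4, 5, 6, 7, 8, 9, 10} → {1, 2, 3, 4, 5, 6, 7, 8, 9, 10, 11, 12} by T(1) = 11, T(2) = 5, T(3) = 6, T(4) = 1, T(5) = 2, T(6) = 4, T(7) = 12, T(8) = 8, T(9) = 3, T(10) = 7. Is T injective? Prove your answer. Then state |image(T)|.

10

The values T(1), …, T(10) are 11, 5, 6, 1, 2, 4, 12, 8, 3, 7 — all distinct.
So T(s) = T(t) only when s = t, and T is injective.
The image of T is {1, 2, 3, 4, 5, 6, 7, 8, 11, 12}, which has 10 elements.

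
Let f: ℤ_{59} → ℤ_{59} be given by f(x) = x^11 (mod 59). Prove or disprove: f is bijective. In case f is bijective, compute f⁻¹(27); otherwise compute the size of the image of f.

Since 59 is prime, the nonzero elements of ℤ_{59} form a cyclic group of order 58.
As gcd(11, 58) = 1, raising to the 11th power is a bijection on this group: if a^11 ≡ b^11 then (ab^{−1})^11 = 1, and the only element of order dividing gcd(11, 58) = 1 is 1, so a = b.
With f(0) = 0 this makes f injective on all of ℤ_{59}, hence bijective (finite equal-size domain and codomain). In particular f is bijective.
Since f is bijective, we find the preimage of 27. The inverse of x ↦ x^11 on (ℤ_{59})^× is x ↦ x^37, because 11·37 = 407 = 7·58 + 1 ≡ 1 (mod 58) and x^{58} = 1 for x ≠ 0 (Fermat). So f⁻¹(27) = 27^37 mod 59.
Repeated squaring mod 59: 27^1 ≡ 27, 27^2 ≡ 27² = 729 ≡ 21, 27^4 ≡ 21² = 441 ≡ 28, 27^8 ≡ 28² = 784 ≡ 17, 27^16 ≡ 17² = 289 ≡ 53, 27^32 ≡ 53² = 2809 ≡ 36. Since 37 = 32 + 4 + 1, 27^37 ≡ 36·28·27: 36·28 = 1008 ≡ 5, then 5·27 = 135 ≡ 17. So 27^37 ≡ 17 (mod 59).
Hence f⁻¹(27) = 17.

17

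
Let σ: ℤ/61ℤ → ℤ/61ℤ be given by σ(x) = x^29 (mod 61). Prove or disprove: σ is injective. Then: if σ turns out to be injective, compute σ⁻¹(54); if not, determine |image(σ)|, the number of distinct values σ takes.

35

Since 61 is prime, the nonzero elements of ℤ/61ℤ form a cyclic group of order 60.
As gcd(29, 60) = 1, raising to the 29th power is a bijection on this group: if x_1^29 ≡ x_2^29 then (x_1x_2^{−1})^29 = 1, and the only element of order dividing gcd(29, 60) = 1 is 1, so x_1 = x_2.
With σ(0) = 0 this makes σ injective on all of ℤ/61ℤ, hence bijective (finite equal-size domain and codomain). In particular σ is injective.
Since σ is injective, we find the preimage of 54. The inverse of x ↦ x^29 on (ℤ/61ℤ)^× is x ↦ x^29, because 29·29 = 841 = 14·60 + 1 ≡ 1 (mod 60) and x^{60} = 1 for x ≠ 0 (Fermat). So σ⁻¹(54) = 54^29 mod 61.
Repeated squaring mod 61: 54^1 ≡ 54, 54^2 ≡ 54² = 2916 ≡ 49, 54^4 ≡ 49² = 2401 ≡ 22, 54^8 ≡ 22² = 484 ≡ 57, 54^16 ≡ 57² = 3249 ≡ 16. Since 29 = 16 + 8 + 4 + 1, 54^29 ≡ 16·57·22·54: 16·57 = 912 ≡ 58, then 58·22 = 1276 ≡ 56, then 56·54 = 3024 ≡ 35. So 54^29 ≡ 35 (mod 61).
Hence σ⁻¹(54) = 35.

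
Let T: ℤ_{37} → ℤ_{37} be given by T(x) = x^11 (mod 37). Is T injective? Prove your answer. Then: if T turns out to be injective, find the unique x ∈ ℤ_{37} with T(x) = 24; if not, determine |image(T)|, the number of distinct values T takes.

Since 37 is prime, the nonzero elements of ℤ_{37} form a cyclic group of order 36.
As gcd(11, 36) = 1, raising to the 11th power is a bijection on this group: if u^11 ≡ v^11 then (uv^{−1})^11 = 1, and the only element of order dividing gcd(11, 36) = 1 is 1, so u = v.
With T(0) = 0 this makes T injective on all of ℤ_{37}, hence bijective (finite equal-size domain and codomain). In particular T is injective.
Since T is injective, we find the preimage of 24. The inverse of x ↦ x^11 on (ℤ_{37})^× is x ↦ x^23, because 11·23 = 253 = 7·36 + 1 ≡ 1 (mod 36) and x^{36} = 1 for x ≠ 0 (Fermat). So T⁻¹(24) = 24^23 mod 37.
Repeated squaring mod 37: 24^1 ≡ 24, 24^2 ≡ 24² = 576 ≡ 21, 24^4 ≡ 21² = 441 ≡ 34, 24^8 ≡ 34² = 1156 ≡ 9, 24^16 ≡ 9² = 81 ≡ 7. Since 23 = 16 + 4 + 2 + 1, 24^23 ≡ 7·34·21·24: 7·34 = 238 ≡ 16, then 16·21 = 336 ≡ 3, then 3·24 = 72 ≡ 35. So 24^23 ≡ 35 (mod 37).
Hence T⁻¹(24) = 35.

35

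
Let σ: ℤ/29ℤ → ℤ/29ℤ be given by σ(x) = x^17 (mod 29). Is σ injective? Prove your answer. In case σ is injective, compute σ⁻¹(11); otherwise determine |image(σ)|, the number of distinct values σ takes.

14

Since 29 is prime, the nonzero elements of ℤ/29ℤ form a cyclic group of order 28.
As gcd(17, 28) = 1, raising to the 17th power is a bijection on this group: if s^17 ≡ t^17 then (st^{−1})^17 = 1, and the only element of order dividing gcd(17, 28) = 1 is 1, so s = t.
With σ(0) = 0 this makes σ injective on all of ℤ/29ℤ, hence bijective (finite equal-size domain and codomain). In particular σ is injective.
Since σ is injective, we find the preimage of 11. The inverse of x ↦ x^17 on (ℤ/29ℤ)^× is x ↦ x^5, because 17·5 = 85 = 3·28 + 1 ≡ 1 (mod 28) and x^{28} = 1 for x ≠ 0 (Fermat). So σ⁻¹(11) = 11^5 mod 29.
Repeated squaring mod 29: 11^1 ≡ 11, 11^2 ≡ 11² = 121 ≡ 5, 11^4 ≡ 5² = 25. Since 5 = 4 + 1, 11^5 ≡ 25·11: 25·11 = 275 ≡ 14. So 11^5 ≡ 14 (mod 29).
Hence σ⁻¹(11) = 14.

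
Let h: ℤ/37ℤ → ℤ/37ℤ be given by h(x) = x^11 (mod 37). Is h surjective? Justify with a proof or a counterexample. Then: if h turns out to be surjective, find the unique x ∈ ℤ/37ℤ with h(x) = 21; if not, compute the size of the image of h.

Since 37 is prime, the nonzero elements of ℤ/37ℤ form a cyclic group of order 36.
As gcd(11, 36) = 1, raising to the 11th power is a bijection on this group: if u^11 ≡ v^11 then (uv^{−1})^11 = 1, and the only element of order dividing gcd(11, 36) = 1 is 1, so u = v.
With h(0) = 0 this makes h injective on all of ℤ/37ℤ, hence bijective (finite equal-size domain and codomain). In particular h is surjective.
Since h is surjective, we find the preimage of 21. The inverse of x ↦ x^11 on (ℤ/37ℤ)^× is x ↦ x^23, because 11·23 = 253 = 7·36 + 1 ≡ 1 (mod 36) and x^{36} = 1 for x ≠ 0 (Fermat). So h⁻¹(21) = 21^23 mod 37.
Repeated squaring mod 37: 21^1 ≡ 21, 21^2 ≡ 21² = 441 ≡ 34, 21^4 ≡ 34² = 1156 ≡ 9, 21^8 ≡ 9² = 81 ≡ 7, 21^16 ≡ 7² = 49 ≡ 12. Since 23 = 16 + 4 + 2 + 1, 21^23 ≡ 12·9·34·21: 12·9 = 108 ≡ 34, then 34·34 = 1156 ≡ 9, then 9·21 = 189 ≡ 4. So 21^23 ≡ 4 (mod 37).
Hence h⁻¹(21) = 4.

4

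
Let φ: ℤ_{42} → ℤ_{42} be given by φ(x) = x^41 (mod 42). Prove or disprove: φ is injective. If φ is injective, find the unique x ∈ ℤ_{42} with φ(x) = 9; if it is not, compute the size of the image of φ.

Computing x^41 mod 42 for each x (by repeated squaring, reducing mod 42 at every step), the values φ(0), φ(1), …, φ(41) are: 0, 1, 32, 33, 16, 17, 6, 7, 8, 39, 40, 23, 24, 13, 14, 15, 4, 5, 30, 31, 20, 21, 22, 11, 12, 37, 38, 27, 28, 29, 18, 19, 2, 3, 34, 35, 36, 25, 26, 9, 10, 41.
Every element of ℤ_{42} appears exactly once in this list, so φ is a bijection, and in particular injective.
Since φ is injective, we read off the preimage of 9 from the same table: φ(39) = 9, so φ⁻¹(9) = 39.

39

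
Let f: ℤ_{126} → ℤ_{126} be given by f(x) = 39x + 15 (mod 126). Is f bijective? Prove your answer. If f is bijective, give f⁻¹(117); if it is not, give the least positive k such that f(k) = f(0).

Recall that f is injective if f(x_1) = f(x_2) implies x_1 = x_2.
We have gcd(39, 126) = 3 > 1. Taking x_1 = 0 and x_2 = 42: f(0) = 15 and f(42) = 39·42 + 15 = 1653 ≡ 15 (mod 126).
So f(0) = f(42) while 0 ≠ 42, hence f is not injective, hence not bijective.
Since f is not bijective, we find the least positive k with f(k) = f(0): this means 39k ≡ 0 (mod 126), i.e. 126 ∣ 39k. Since gcd(39, 126) = 3, dividing through by 3 this holds exactly when 42 ∣ 13k, and as gcd(13, 42) = 1, exactly when 42 ∣ k.
The smallest positive such k is 42.

42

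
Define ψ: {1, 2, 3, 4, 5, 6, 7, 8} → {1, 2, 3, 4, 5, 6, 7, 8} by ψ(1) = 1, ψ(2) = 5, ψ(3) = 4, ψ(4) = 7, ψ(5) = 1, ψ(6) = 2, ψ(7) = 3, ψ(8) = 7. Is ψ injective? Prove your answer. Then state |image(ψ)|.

ψ(1) = 1 = ψ(5) with 1 ≠ 5, so ψ is not injective.
The image of ψ is {1, 2, 3, 4, 5, 7}, which has 6 elements.

6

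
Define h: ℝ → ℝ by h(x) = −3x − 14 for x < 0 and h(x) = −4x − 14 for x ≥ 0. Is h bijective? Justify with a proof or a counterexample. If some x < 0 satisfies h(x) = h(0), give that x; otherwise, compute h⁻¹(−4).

Both pieces are strictly decreasing (slopes −3 and −4), so each is injective on its own interval.
The left piece maps (−∞, 0) onto (−14, ∞); the right piece maps [0, ∞) onto (−∞, −14].
Since −14 = −14, the images partition ℝ: h is injective and surjective, hence bijective.
Because the two images are disjoint, no x < 0 has h(x) = h(0), so we compute h⁻¹(−4): −4 lies in (−14, ∞), so solve −3x − 14 = −4: x = (−4 + 14)/(−3) = −10/3.

-10/3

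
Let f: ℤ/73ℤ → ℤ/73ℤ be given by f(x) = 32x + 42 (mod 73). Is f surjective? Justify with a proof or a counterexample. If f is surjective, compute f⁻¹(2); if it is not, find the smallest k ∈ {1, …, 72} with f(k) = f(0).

17

Recall that f is surjective if every y in the codomain equals f(x) for some x in the domain.
Since gcd(32, 73) = 1, 32 is invertible modulo 73. Euclid's algorithm: 73 = 2·32 + 9, 32 = 3·9 + 5, 9 = 1·5 + 4, 5 = 1·4 + 1; back-substituting gives 1 = 16·32 − 7·73, so 32⁻¹ ≡ 16 (mod 73).
Then y ↦ 16(y − 42) is a two-sided inverse to f, so every y ∈ ℤ/73ℤ has a preimage.
Thus f is surjective.
Since f is surjective, we find f⁻¹(2): we need 32x ≡ 2 − 42 ≡ 33 (mod 73). Using 32⁻¹ = 16: x ≡ 16·33 = 528 = 7·73 + 17, so x = 17.
Check: f(17) = 32·17 + 42 = 586 = 8·73 + 2 ≡ 2 (mod 73).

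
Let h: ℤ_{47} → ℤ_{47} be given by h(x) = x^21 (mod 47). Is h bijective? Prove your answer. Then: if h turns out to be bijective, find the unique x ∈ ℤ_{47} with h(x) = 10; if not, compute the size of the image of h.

22

Since 47 is prime, the nonzero elements of ℤ_{47} form a cyclic group of order 46.
As gcd(21, 46) = 1, raising to the 21st power is a bijection on this group: if x_1^21 ≡ x_2^21 then (x_1x_2^{−1})^21 = 1, and the only element of order dividing gcd(21, 46) = 1 is 1, so x_1 = x_2.
With h(0) = 0 this makes h injective on all of ℤ_{47}, hence bijective (finite equal-size domain and codomain). In particular h is bijective.
Since h is bijective, we find the preimage of 10. The inverse of x ↦ x^21 on (ℤ_{47})^× is x ↦ x^11, because 21·11 = 231 = 5·46 + 1 ≡ 1 (mod 46) and x^{46} = 1 for x ≠ 0 (Fermat). So h⁻¹(10) = 10^11 mod 47.
Repeated squaring mod 47: 10^1 ≡ 10, 10^2 ≡ 10² = 100 ≡ 6, 10^4 ≡ 6² = 36, 10^8 ≡ 36² = 1296 ≡ 27. Since 11 = 8 + 2 + 1, 10^11 ≡ 27·6·10: 27·6 = 162 ≡ 21, then 21·10 = 210 ≡ 22. So 10^11 ≡ 22 (mod 47).
Hence h⁻¹(10) = 22.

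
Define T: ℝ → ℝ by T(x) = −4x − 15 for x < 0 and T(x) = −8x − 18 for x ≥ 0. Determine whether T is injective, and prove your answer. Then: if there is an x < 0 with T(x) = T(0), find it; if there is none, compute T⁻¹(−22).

1/2

Both pieces are strictly decreasing (slopes −4 and −8), so each is injective on its own interval.
The left piece maps (−∞, 0) onto (−15, ∞); the right piece maps [0, ∞) onto (−∞, −18].
These images are disjoint, so no value is attained by both pieces. Thus T is injective.
Because the two images are disjoint, no x < 0 has T(x) = T(0), so we compute T⁻¹(−22): −22 lies in (−∞, −18], so solve −8x − 18 = −22: x = (−22 + 18)/(−8) = 1/2.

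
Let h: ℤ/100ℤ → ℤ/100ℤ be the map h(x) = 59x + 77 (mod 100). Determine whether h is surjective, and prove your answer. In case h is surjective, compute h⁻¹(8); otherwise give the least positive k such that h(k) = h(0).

9

Since gcd(59, 100) = 1, 59 is invertible modulo 100. Euclid's algorithm: 100 = 1·59 + 41, 59 = 1·41 + 18, 41 = 2·18 + 5, 18 = 3·5 + 3, 5 = 1·3 + 2, 3 = 1·2 + 1; back-substituting gives 1 = 39·59 − 23·100, so 59⁻¹ ≡ 39 (mod 100).
Then y ↦ 39(y − 77) is a two-sided inverse to h, so every y ∈ ℤ/100ℤ has a preimage.
Thus h is surjective.
Since h is surjective, we compute h⁻¹(8): solve 59x + 77 ≡ 8 (mod 100), i.e. 59x ≡ 31 (mod 100).
Multiplying by 59⁻¹ = 39 gives x ≡ 39·31 = 1209 = 12·100 + 9 ≡ 9 (mod 100).
Check: h(9) = 59·9 + 77 = 608 = 6·100 + 8 ≡ 8 (mod 100).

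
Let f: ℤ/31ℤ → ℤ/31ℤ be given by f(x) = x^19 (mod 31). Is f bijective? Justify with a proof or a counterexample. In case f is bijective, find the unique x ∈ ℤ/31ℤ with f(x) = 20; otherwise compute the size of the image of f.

Since 31 is prime, the nonzero elements of ℤ/31ℤ form a cyclic group of order 30.
As gcd(19, 30) = 1, raising to the 19th power is a bijection on this group: if s^19 ≡ t^19 then (st^{−1})^19 = 1, and the only element of order dividing gcd(19, 30) = 1 is 1, so s = t.
With f(0) = 0 this makes f injective on all of ℤ/31ℤ, hence bijective (finite equal-size domain and codomain). In particular f is bijective.
Since f is bijective, we find the preimage of 20. The inverse of x ↦ x^19 on (ℤ/31ℤ)^× is x ↦ x^19, because 19·19 = 361 = 12·30 + 1 ≡ 1 (mod 30) and x^{30} = 1 for x ≠ 0 (Fermat). So f⁻¹(20) = 20^19 mod 31.
Repeated squaring mod 31: 20^1 ≡ 20, 20^2 ≡ 20² = 400 ≡ 28, 20^4 ≡ 28² = 784 ≡ 9, 20^8 ≡ 9² = 81 ≡ 19, 20^16 ≡ 19² = 361 ≡ 20. Since 19 = 16 + 2 + 1, 20^19 ≡ 20·28·20: 20·28 = 560 ≡ 2, then 2·20 = 40 ≡ 9. So 20^19 ≡ 9 (mod 31).
Hence f⁻¹(20) = 9.

9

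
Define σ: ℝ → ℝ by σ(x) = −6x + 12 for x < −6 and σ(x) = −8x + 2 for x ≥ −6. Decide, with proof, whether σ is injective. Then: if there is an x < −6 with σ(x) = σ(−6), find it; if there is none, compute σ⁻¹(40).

-19/3

Both pieces are strictly decreasing (slopes −6 and −8), so each is injective on its own interval.
The left piece maps (−∞, −6) onto (48, ∞); the right piece maps [−6, ∞) onto (−∞, 50].
These images overlap. In particular σ(−6) = 50 (right piece), and solving −6x + 12 = 50 on the left piece gives x = −19/3 < −6.
So σ(−19/3) = σ(−6) with −19/3 ≠ −6, and σ is not injective. This x = −19/3 is the requested value below −6.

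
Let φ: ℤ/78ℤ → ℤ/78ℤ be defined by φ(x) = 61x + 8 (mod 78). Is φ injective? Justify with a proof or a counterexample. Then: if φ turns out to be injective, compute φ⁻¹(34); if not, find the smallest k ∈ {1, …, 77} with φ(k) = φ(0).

26

Recall: injectivity means: for all a, b in the domain, φ(a) = φ(b) implies a = b.
Suppose φ(a) = φ(b) in ℤ/78ℤ. Then 61a + 8 ≡ 61b + 8 (mod 78), so 61(a − b) ≡ 0 (mod 78).
Since gcd(61, 78) = 1, 61 is invertible modulo 78, therefore a − b ≡ 0 (mod 78), i.e. a = b.
Thus φ is injective.
We now compute 61⁻¹ mod 78 explicitly. Euclid's algorithm: 78 = 1·61 + 17, 61 = 3·17 + 10, 17 = 1·10 + 7, 10 = 1·7 + 3, 7 = 2·3 + 1; back-substituting gives 1 = 55·61 − 43·78, so 61⁻¹ ≡ 55 (mod 78).
Since φ is injective, we find φ⁻¹(34): we need 61x ≡ 34 − 8 ≡ 26 (mod 78). Using 61⁻¹ = 55: x ≡ 55·26 = 1430 = 18·78 + 26, so x = 26.
Check: φ(26) = 61·26 + 8 = 1594 = 20·78 + 34 ≡ 34 (mod 78).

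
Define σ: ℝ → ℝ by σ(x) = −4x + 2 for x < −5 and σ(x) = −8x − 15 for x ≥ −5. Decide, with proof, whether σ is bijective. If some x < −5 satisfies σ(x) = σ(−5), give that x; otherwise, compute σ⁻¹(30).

-23/4

Both pieces are strictly decreasing (slopes −4 and −8), so each is injective on its own interval.
The left piece maps (−∞, −5) onto (22, ∞); the right piece maps [−5, ∞) onto (−∞, 25].
These images overlap. In particular σ(−5) = 25 (right piece), and solving −4x + 2 = 25 on the left piece gives x = −23/4 < −5.
So σ(−23/4) = σ(−5) with −23/4 ≠ −5, and σ is not injective, hence not bijective. This x = −23/4 is the requested value below −5.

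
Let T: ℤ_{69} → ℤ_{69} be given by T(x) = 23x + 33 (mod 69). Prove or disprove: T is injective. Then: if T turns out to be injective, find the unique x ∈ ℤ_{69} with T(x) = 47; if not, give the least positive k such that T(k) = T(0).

Recall that T is injective when T(u) = T(v) forces u = v.
We have gcd(23, 69) = 23 > 1. Taking u = 0 and v = 3: T(0) = 33 and T(3) = 23·3 + 33 = 102 ≡ 33 (mod 69).
So T(0) = T(3) while 0 ≠ 3, hence T is not injective.
Since T is not injective, we find the least positive k with T(k) = T(0): this means 23k ≡ 0 (mod 69), i.e. 69 ∣ 23k. Since gcd(23, 69) = 23, dividing through by 23 this holds exactly when 3 ∣ k.
The smallest positive such k is 3.

3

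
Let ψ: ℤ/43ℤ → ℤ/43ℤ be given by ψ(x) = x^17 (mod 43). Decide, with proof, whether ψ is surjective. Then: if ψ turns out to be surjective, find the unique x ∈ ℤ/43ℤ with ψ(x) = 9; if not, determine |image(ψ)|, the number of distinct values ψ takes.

Since 43 is prime, the nonzero elements of ℤ/43ℤ form a cyclic group of order 42.
As gcd(17, 42) = 1, raising to the 17th power is a bijection on this group: if a^17 ≡ b^17 then (ab^{−1})^17 = 1, and the only element of order dividing gcd(17, 42) = 1 is 1, so a = b.
With ψ(0) = 0 this makes ψ injective on all of ℤ/43ℤ, hence bijective (finite equal-size domain and codomain). In particular ψ is surjective.
Since ψ is surjective, we find the preimage of 9. The inverse of x ↦ x^17 on (ℤ/43ℤ)^× is x ↦ x^5, because 17·5 = 85 = 2·42 + 1 ≡ 1 (mod 42) and x^{42} = 1 for x ≠ 0 (Fermat). So ψ⁻¹(9) = 9^5 mod 43.
Repeated squaring mod 43: 9^1 ≡ 9, 9^2 ≡ 9² = 81 ≡ 38, 9^4 ≡ 38² = 1444 ≡ 25. Since 5 = 4 + 1, 9^5 ≡ 25·9: 25·9 = 225 ≡ 10. So 9^5 ≡ 10 (mod 43).
Hence ψ⁻¹(9) = 10.

10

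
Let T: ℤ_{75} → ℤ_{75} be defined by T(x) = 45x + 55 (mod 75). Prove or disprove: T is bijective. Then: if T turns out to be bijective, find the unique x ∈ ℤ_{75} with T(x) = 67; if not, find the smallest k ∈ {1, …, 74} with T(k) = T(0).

5

We have gcd(45, 75) = 15 > 1. Taking a = 0 and b = 5: T(0) = 55 and T(5) = 45·5 + 55 = 280 ≡ 55 (mod 75).
So T(0) = T(5) while 0 ≠ 5, therefore T is not injective, hence not bijective.
Since T is not bijective, we find the least positive k with T(k) = T(0): this means 45k ≡ 0 (mod 75), i.e. 75 ∣ 45k. Since gcd(45, 75) = 15, dividing through by 15 this holds exactly when 5 ∣ 3k, and as gcd(3, 5) = 1, exactly when 5 ∣ k.
The smallest positive such k is 5.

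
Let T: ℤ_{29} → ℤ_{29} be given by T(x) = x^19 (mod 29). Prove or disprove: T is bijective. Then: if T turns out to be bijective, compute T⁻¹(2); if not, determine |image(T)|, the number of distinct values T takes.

8

Since 29 is prime, the nonzero elements of ℤ_{29} form a cyclic group of order 28.
As gcd(19, 28) = 1, raising to the 19th power is a bijection on this group: if x_1^19 ≡ x_2^19 then (x_1x_2^{−1})^19 = 1, and the only element of order dividing gcd(19, 28) = 1 is 1, so x_1 = x_2.
With T(0) = 0 this makes T injective on all of ℤ_{29}, hence bijective (finite equal-size domain and codomain). In particular T is bijective.
Since T is bijective, we find the preimage of 2. The inverse of x ↦ x^19 on (ℤ_{29})^× is x ↦ x^3, because 19·3 = 57 = 2·28 + 1 ≡ 1 (mod 28) and x^{28} = 1 for x ≠ 0 (Fermat). So T⁻¹(2) = 2^3 mod 29.
Repeated squaring mod 29: 2^1 ≡ 2, 2^2 ≡ 2² = 4. Since 3 = 2 + 1, 2^3 ≡ 4·2: 4·2 = 8. So 2^3 ≡ 8 (mod 29).
Hence T⁻¹(2) = 8.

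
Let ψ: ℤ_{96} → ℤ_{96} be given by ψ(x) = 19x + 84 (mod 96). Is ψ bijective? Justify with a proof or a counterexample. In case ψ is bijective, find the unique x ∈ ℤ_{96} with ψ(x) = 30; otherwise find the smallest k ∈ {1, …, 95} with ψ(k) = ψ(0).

By definition, ψ is injective when ψ(x_1) = ψ(x_2) forces x_1 = x_2.
If ψ(x_1) = ψ(x_2), then 19x_1 ≡ 19x_2 (mod 96). Because gcd(19, 96) = 1, we may cancel 19 to get x_1 ≡ x_2 (mod 96).
We now compute 19⁻¹ mod 96 explicitly. Euclid's algorithm: 96 = 5·19 + 1; back-substituting gives 1 = 91·19 − 18·96, so 19⁻¹ ≡ 91 (mod 96).
Then y ↦ 91(y − 84) is a two-sided inverse to ψ, so every y ∈ ℤ_{96} has a preimage.
So ψ is bijective.
Since ψ is bijective, we find ψ⁻¹(30): we need 19x ≡ 30 − 84 ≡ 42 (mod 96). Using 19⁻¹ = 91: x ≡ 91·42 = 3822 = 39·96 + 78, so x = 78.
Check: ψ(78) = 19·78 + 84 = 1566 = 16·96 + 30 ≡ 30 (mod 96).

78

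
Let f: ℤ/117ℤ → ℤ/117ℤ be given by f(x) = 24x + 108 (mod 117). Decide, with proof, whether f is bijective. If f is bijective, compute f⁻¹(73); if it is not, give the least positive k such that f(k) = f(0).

39

We have gcd(24, 117) = 3 > 1. Taking x_1 = 0 and x_2 = 39: f(0) = 108 and f(39) = 24·39 + 108 = 1044 ≡ 108 (mod 117).
So f(0) = f(39) while 0 ≠ 39, therefore f is not injective, hence not bijective.
Since f is not bijective, we find the least positive k with f(k) = f(0): this means 24k ≡ 0 (mod 117), i.e. 117 ∣ 24k. Since gcd(24, 117) = 3, dividing through by 3 this holds exactly when 39 ∣ 8k, and as gcd(8, 39) = 1, exactly when 39 ∣ k.
The smallest positive such k is 39.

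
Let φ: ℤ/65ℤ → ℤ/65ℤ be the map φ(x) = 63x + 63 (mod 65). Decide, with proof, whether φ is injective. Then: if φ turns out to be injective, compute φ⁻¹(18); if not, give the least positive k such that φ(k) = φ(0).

55

Suppose φ(x_1) = φ(x_2) in ℤ/65ℤ. Then 63x_1 + 63 ≡ 63x_2 + 63 (mod 65), hence 63(x_1 − x_2) ≡ 0 (mod 65).
Since gcd(63, 65) = 1, 63 is invertible modulo 65, thus x_1 − x_2 ≡ 0 (mod 65), i.e. x_1 = x_2.
Hence φ is injective.
We now compute 63⁻¹ mod 65 explicitly. Euclid's algorithm: 65 = 1·63 + 2, 63 = 31·2 + 1; back-substituting gives 1 = 32·63 − 31·65, so 63⁻¹ ≡ 32 (mod 65).
Since φ is injective, we compute φ⁻¹(18): solve 63x + 63 ≡ 18 (mod 65), i.e. 63x ≡ 20 (mod 65).
Multiplying by 63⁻¹ = 32 gives x ≡ 32·20 = 640 = 9·65 + 55 ≡ 55 (mod 65).
Check: φ(55) = 63·55 + 63 = 3528 = 54·65 + 18 ≡ 18 (mod 65).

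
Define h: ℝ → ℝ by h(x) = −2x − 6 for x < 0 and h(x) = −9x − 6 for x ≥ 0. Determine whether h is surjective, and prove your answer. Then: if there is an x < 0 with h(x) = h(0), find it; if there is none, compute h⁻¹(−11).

Both pieces are strictly decreasing (slopes −2 and −9), so each is injective on its own interval.
The left piece maps (−∞, 0) onto (−6, ∞); the right piece maps [0, ∞) onto (−∞, −6].
These images together cover ℝ, so h is surjective.
Because the two images are disjoint, no x < 0 has h(x) = h(0), so we compute h⁻¹(−11): −11 lies in (−∞, −6], so solve −9x − 6 = −11: x = (−11 + 6)/(−9) = 5/9.

5/9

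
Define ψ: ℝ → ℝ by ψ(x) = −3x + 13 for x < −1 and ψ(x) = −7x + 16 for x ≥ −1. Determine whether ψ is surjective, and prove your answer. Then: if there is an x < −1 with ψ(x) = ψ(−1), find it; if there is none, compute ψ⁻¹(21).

-10/3

Both pieces are strictly decreasing (slopes −3 and −7), so each is injective on its own interval.
The left piece maps (−∞, −1) onto (16, ∞); the right piece maps [−1, ∞) onto (−∞, 23].
The union (16, ∞) ∪ (−∞, 23] covers ℝ, so ψ is surjective.
For the follow-up: the images overlap, so an x < −1 with ψ(x) = ψ(−1) exists. ψ(−1) = 23; solving −3x + 13 = 23 for x < −1 gives x = (23 − 13)/(−3) = −10/3.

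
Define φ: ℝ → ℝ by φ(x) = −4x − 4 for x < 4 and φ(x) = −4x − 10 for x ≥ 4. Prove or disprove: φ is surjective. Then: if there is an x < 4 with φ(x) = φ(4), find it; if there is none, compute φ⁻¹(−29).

19/4

Both pieces are strictly decreasing (slopes −4 and −4), so each is injective on its own interval.
The left piece maps (−∞, 4) onto (−20, ∞); the right piece maps [4, ∞) onto (−∞, −26].
The union (−20, ∞) ∪ (−∞, −26] omits the interval between −20 and −26; in particular −20 has no preimage. So φ is not surjective.
Because the two images are disjoint, no x < 4 has φ(x) = φ(4), so we compute φ⁻¹(−29): −29 lies in (−∞, −26], so solve −4x − 10 = −29: x = (−29 + 10)/(−4) = 19/4.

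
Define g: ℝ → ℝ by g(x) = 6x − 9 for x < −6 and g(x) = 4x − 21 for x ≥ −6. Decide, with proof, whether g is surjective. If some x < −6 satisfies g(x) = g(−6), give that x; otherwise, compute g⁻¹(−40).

-19/4

Both pieces are strictly increasing (slopes 6 and 4), so each is injective on its own interval.
The left piece maps (−∞, −6) onto (−∞, −45); the right piece maps [−6, ∞) onto [−45, ∞).
These images together cover ℝ, so g is surjective.
Because the two images are disjoint, no x < −6 has g(x) = g(−6), so we compute g⁻¹(−40): −40 lies in [−45, ∞), so solve 4x − 21 = −40: x = (−40 + 21)/4 = −19/4.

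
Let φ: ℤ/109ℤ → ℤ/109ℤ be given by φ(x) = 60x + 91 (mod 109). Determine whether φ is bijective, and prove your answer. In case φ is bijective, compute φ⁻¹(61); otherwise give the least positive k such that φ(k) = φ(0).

If φ(u) = φ(v), then 60u ≡ 60v (mod 109). Because gcd(60, 109) = 1, we may cancel 60 to get u ≡ v (mod 109).
We now compute 60⁻¹ mod 109 explicitly. Euclid's algorithm: 109 = 1·60 + 49, 60 = 1·49 + 11, 49 = 4·11 + 5, 11 = 2·5 + 1; back-substituting gives 1 = 20·60 − 11·109, so 60⁻¹ ≡ 20 (mod 109).
For any y ∈ ℤ/109ℤ, x = 20(y − 91) mod 109 satisfies φ(x) = 60·20(y − 91) + 91 ≡ y (since 60·20 ≡ 1 mod 109). So every y has a preimage.
So φ is bijective.
Since φ is bijective, we compute φ⁻¹(61): solve 60x + 91 ≡ 61 (mod 109), i.e. 60x ≡ 79 (mod 109).
Multiplying by 60⁻¹ = 20 gives x ≡ 20·79 = 1580 = 14·109 + 54 ≡ 54 (mod 109).
Check: φ(54) = 60·54 + 91 = 3331 = 30·109 + 61 ≡ 61 (mod 109).

54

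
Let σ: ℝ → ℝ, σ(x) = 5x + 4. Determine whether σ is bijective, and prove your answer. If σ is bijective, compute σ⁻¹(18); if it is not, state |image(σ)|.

Recall that σ is injective when σ(a) = σ(b) forces a = b.
Suppose σ(a) = σ(b). Then 5a + 4 = 5b + 4, therefore 5a = 5b, hence a = b.
For any y ∈ ℝ, x = (y − 4)/5 satisfies σ(x) = y.
Hence σ is bijective.
Since σ is bijective, we compute σ⁻¹(18) = (18 − 4)/5 = 14/5.

14/5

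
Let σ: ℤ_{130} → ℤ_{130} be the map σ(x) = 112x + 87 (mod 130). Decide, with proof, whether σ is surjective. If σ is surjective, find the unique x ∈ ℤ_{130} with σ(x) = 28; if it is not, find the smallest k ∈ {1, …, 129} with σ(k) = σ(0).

65

Since gcd(112, 130) = 2, we have 112x ≡ 0 (mod 2) for all x, so σ(x) ≡ 1 (mod 2).
But 0 ≢ 1 (mod 2), so 0 ∈ ℤ_{130} has no preimage. Thus σ is not surjective.
Since σ is not surjective, we find the least positive k with σ(k) = σ(0): this means 112k ≡ 0 (mod 130), i.e. 130 ∣ 112k. Since gcd(112, 130) = 2, dividing through by 2 this holds exactly when 65 ∣ 56k, and as gcd(56, 65) = 1, exactly when 65 ∣ k.
The smallest positive such k is 65.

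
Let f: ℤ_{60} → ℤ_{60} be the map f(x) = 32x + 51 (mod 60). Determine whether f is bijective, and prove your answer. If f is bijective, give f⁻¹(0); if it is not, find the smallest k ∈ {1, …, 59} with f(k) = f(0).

15

We have gcd(32, 60) = 4 > 1. Taking x_1 = 0 and x_2 = 15: f(0) = 51 and f(15) = 32·15 + 51 = 531 ≡ 51 (mod 60).
So f(0) = f(15) while 0 ≠ 15, hence f is not injective, hence not bijective.
Since f is not bijective, we find the least positive k with f(k) = f(0): this means 32k ≡ 0 (mod 60), i.e. 60 ∣ 32k. Since gcd(32, 60) = 4, dividing through by 4 this holds exactly when 15 ∣ 8k, and as gcd(8, 15) = 1, exactly when 15 ∣ k.
The smallest positive such k is 15.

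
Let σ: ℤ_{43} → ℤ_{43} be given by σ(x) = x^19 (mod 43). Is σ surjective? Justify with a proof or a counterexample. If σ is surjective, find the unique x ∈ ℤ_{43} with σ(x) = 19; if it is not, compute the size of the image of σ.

3

Since 43 is prime, the nonzero elements of ℤ_{43} form a cyclic group of order 42.
As gcd(19, 42) = 1, raising to the 19th power is a bijection on this group: if u^19 ≡ v^19 then (uv^{−1})^19 = 1, and the only element of order dividing gcd(19, 42) = 1 is 1, so u = v.
With σ(0) = 0 this makes σ injective on all of ℤ_{43}, hence bijective (finite equal-size domain and codomain). In particular σ is surjective.
Since σ is surjective, we find the preimage of 19. The inverse of x ↦ x^19 on (ℤ_{43})^× is x ↦ x^31, because 19·31 = 589 = 14·42 + 1 ≡ 1 (mod 42) and x^{42} = 1 for x ≠ 0 (Fermat). So σ⁻¹(19) = 19^31 mod 43.
Repeated squaring mod 43: 19^1 ≡ 19, 19^2 ≡ 19² = 361 ≡ 17, 19^4 ≡ 17² = 289 ≡ 31, 19^8 ≡ 31² = 961 ≡ 15, 19^16 ≡ 15² = 225 ≡ 10. Since 31 = 16 + 8 + 4 + 2 + 1, 19^31 ≡ 10·15·31·17·19: 10·15 = 150 ≡ 21, then 21·31 = 651 ≡ 6, then 6·17 = 102 ≡ 16, then 16·19 = 304 ≡ 3. So 19^31 ≡ 3 (mod 43).
Hence σ⁻¹(19) = 3.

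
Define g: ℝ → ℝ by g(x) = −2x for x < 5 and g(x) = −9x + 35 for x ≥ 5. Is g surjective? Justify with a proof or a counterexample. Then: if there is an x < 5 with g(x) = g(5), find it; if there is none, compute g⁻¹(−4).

2

Both pieces are strictly decreasing (slopes −2 and −9), so each is injective on its own interval.
The left piece maps (−∞, 5) onto (−10, ∞); the right piece maps [5, ∞) onto (−∞, −10].
These images together cover ℝ, so g is surjective.
Because the two images are disjoint, no x < 5 has g(x) = g(5), so we compute g⁻¹(−4): −4 lies in (−10, ∞), so solve −2x = −4: x = (−4 − 0)/(−2) = 2.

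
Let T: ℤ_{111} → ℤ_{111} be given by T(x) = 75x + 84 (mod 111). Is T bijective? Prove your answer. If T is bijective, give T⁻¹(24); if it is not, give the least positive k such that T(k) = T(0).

37

We have gcd(75, 111) = 3 > 1. Taking s = 0 and t = 37: T(0) = 84 and T(37) = 75·37 + 84 = 2859 ≡ 84 (mod 111).
So T(0) = T(37) while 0 ≠ 37, therefore T is not injective, hence not bijective.
Since T is not bijective, we find the least positive k with T(k) = T(0): this means 75k ≡ 0 (mod 111), i.e. 111 ∣ 75k. Since gcd(75, 111) = 3, dividing through by 3 this holds exactly when 37 ∣ 25k, and as gcd(25, 37) = 1, exactly when 37 ∣ k.
The smallest positive such k is 37.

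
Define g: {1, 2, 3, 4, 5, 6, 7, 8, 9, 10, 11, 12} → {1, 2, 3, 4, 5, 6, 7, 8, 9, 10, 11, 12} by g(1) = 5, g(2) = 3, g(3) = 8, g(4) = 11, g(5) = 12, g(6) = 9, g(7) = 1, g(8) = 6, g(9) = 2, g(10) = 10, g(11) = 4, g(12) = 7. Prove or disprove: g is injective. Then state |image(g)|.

12

The values g(1), …, g(12) are 5, 3, 8, 11, 12, 9, 1, 6, 2, 10, 4, 7 — all distinct.
So g(a) = g(b) only when a = b, and g is injective.
The image of g is {1, 2, 3, 4, 5, 6, 7, 8, 9, 10, 11, 12}, which has 12 elements.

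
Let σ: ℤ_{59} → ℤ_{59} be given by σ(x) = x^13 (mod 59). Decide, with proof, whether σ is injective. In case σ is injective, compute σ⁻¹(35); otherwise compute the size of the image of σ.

9

Since 59 is prime, the nonzero elements of ℤ_{59} form a cyclic group of order 58.
As gcd(13, 58) = 1, raising to the 13th power is a bijection on this group: if x_1^13 ≡ x_2^13 then (x_1x_2^{−1})^13 = 1, and the only element of order dividing gcd(13, 58) = 1 is 1, so x_1 = x_2.
With σ(0) = 0 this makes σ injective on all of ℤ_{59}, hence bijective (finite equal-size domain and codomain). In particular σ is injective.
Since σ is injective, we find the preimage of 35. The inverse of x ↦ x^13 on (ℤ_{59})^× is x ↦ x^9, because 13·9 = 117 = 2·58 + 1 ≡ 1 (mod 58) and x^{58} = 1 for x ≠ 0 (Fermat). So σ⁻¹(35) = 35^9 mod 59.
Repeated squaring mod 59: 35^1 ≡ 35, 35^2 ≡ 35² = 1225 ≡ 45, 35^4 ≡ 45² = 2025 ≡ 19, 35^8 ≡ 19² = 361 ≡ 7. Since 9 = 8 + 1, 35^9 ≡ 7·35: 7·35 = 245 ≡ 9. So 35^9 ≡ 9 (mod 59).
Hence σ⁻¹(35) = 9.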